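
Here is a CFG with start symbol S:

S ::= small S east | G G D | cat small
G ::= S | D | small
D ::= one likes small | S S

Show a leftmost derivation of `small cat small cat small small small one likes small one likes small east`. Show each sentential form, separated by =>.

S => small S east => small G G D east => small S G D east => small cat small G D east => small cat small D D east => small cat small S S D east => small cat small cat small S D east => small cat small cat small G G D D east => small cat small cat small small G D D east => small cat small cat small small small D D east => small cat small cat small small small one likes small D east => small cat small cat small small small one likes small one likes small east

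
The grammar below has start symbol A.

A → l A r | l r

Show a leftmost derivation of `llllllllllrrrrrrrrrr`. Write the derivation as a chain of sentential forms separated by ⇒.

A ⇒ lAr ⇒ llArr ⇒ lllArrr ⇒ llllArrrr ⇒ lllllArrrrr ⇒ llllllArrrrrr ⇒ lllllllArrrrrrr ⇒ llllllllArrrrrrrr ⇒ lllllllllArrrrrrrrr ⇒ llllllllllrrrrrrrrrr

A ⇒ lAr   [A → l A r]
lAr ⇒ llArr   [A → l A r]
llArr ⇒ lllArrr   [A → l A r]
lllArrr ⇒ llllArrrr   [A → l A r]
llllArrrr ⇒ lllllArrrrr   [A → l A r]
lllllArrrrr ⇒ llllllArrrrrr   [A → l A r]
llllllArrrrrr ⇒ lllllllArrrrrrr   [A → l A r]
lllllllArrrrrrr ⇒ llllllllArrrrrrrr   [A → l A r]
llllllllArrrrrrrr ⇒ lllllllllArrrrrrrrr   [A → l A r]
lllllllllArrrrrrrrr ⇒ llllllllllrrrrrrrrrr   [A → l r]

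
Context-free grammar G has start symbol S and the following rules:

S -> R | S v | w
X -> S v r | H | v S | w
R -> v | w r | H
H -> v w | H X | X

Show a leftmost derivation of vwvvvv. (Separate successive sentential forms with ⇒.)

S ⇒ Sv ⇒ Svv ⇒ Rvv ⇒ Hvv ⇒ HXvv ⇒ vwXvv ⇒ vwvSvv ⇒ vwvRvv ⇒ vwvvvv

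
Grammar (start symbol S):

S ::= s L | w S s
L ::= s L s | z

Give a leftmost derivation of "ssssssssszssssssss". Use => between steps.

S => sL => ssLs => sssLss => ssssLsss => sssssLssss => ssssssLsssss => sssssssLssssss => ssssssssLsssssss => sssssssssLssssssss => ssssssssszssssssss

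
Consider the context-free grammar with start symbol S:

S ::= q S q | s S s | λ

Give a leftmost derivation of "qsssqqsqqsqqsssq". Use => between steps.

S=>qSq=>qsSsq=>qssSssq=>qsssSsssq=>qsssqSqsssq=>qsssqqSqqsssq=>qsssqqsSsqqsssq=>qsssqqsqSqsqqsssq=>qsssqqsqqsqqsssq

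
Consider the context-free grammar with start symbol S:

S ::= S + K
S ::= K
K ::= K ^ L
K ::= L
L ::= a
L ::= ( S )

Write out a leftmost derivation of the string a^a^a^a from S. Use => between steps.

S => K => K^L => K^L^L => K^L^L^L => L^L^L^L => a^L^L^L => a^a^L^L => a^a^a^L => a^a^a^a

S => K   [S ::= K]
K => K^L   [K ::= K ^ L]
K^L => K^L^L   [K ::= K ^ L]
K^L^L => K^L^L^L   [K ::= K ^ L]
K^L^L^L => L^L^L^L   [K ::= L]
L^L^L^L => a^L^L^L   [L ::= a]
a^L^L^L => a^a^L^L   [L ::= a]
a^a^L^L => a^a^a^L   [L ::= a]
a^a^a^L => a^a^a^a   [L ::= a]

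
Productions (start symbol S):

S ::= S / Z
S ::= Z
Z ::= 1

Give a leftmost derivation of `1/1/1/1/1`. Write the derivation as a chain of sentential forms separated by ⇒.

S ⇒ S/Z ⇒ S/Z/Z ⇒ S/Z/Z/Z ⇒ S/Z/Z/Z/Z ⇒ Z/Z/Z/Z/Z ⇒ 1/Z/Z/Z/Z ⇒ 1/1/Z/Z/Z ⇒ 1/1/1/Z/Z ⇒ 1/1/1/1/Z ⇒ 1/1/1/1/1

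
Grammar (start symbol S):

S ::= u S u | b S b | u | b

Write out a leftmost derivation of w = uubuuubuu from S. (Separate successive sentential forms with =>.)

S => uSu   [S ::= u S u]
uSu => uuSuu   [S ::= u S u]
uuSuu => uubSbuu   [S ::= b S b]
uubSbuu => uubuSubuu   [S ::= u S u]
uubuSubuu => uubuuubuu   [S ::= u]

S=>uSu=>uuSuu=>uubSbuu=>uubuSubuu=>uubuuubuu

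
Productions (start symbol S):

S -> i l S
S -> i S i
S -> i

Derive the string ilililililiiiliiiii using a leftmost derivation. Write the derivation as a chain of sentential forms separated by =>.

S => ilS => ililS => ilililS => ililililS => ilililililS => ilililililiSi => ilililililiiSii => ilililililiiilSii => ilililililiiiliSiii => ilililililiiiliiiii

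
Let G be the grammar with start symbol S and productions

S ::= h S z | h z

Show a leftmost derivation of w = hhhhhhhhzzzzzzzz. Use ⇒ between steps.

S ⇒ hSz   [S ::= h S z]
hSz ⇒ hhSzz   [S ::= h S z]
hhSzz ⇒ hhhSzzz   [S ::= h S z]
hhhSzzz ⇒ hhhhSzzzz   [S ::= h S z]
hhhhSzzzz ⇒ hhhhhSzzzzz   [S ::= h S z]
hhhhhSzzzzz ⇒ hhhhhhSzzzzzz   [S ::= h S z]
hhhhhhSzzzzzz ⇒ hhhhhhhSzzzzzzz   [S ::= h S z]
hhhhhhhSzzzzzzz ⇒ hhhhhhhhzzzzzzzz   [S ::= h z]

S ⇒ hSz ⇒ hhSzz ⇒ hhhSzzz ⇒ hhhhSzzzz ⇒ hhhhhSzzzzz ⇒ hhhhhhSzzzzzz ⇒ hhhhhhhSzzzzzzz ⇒ hhhhhhhhzzzzzzzz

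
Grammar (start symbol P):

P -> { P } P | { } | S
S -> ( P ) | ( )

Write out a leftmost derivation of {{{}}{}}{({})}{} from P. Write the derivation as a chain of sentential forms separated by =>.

P => {P}P => {{P}P}P => {{{}}P}P => {{{}}{}}P => {{{}}{}}{P}P => {{{}}{}}{S}P => {{{}}{}}{(P)}P => {{{}}{}}{({})}P => {{{}}{}}{({})}{}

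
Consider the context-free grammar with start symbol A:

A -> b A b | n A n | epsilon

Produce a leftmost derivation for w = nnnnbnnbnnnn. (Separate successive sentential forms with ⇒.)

A ⇒ nAn ⇒ nnAnn ⇒ nnnAnnn ⇒ nnnnAnnnn ⇒ nnnnbAbnnnn ⇒ nnnnbnAnbnnnn ⇒ nnnnbnnbnnnn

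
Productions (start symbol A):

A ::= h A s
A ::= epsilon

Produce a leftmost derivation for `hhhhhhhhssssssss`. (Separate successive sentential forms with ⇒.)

A⇒hAs⇒hhAss⇒hhhAsss⇒hhhhAssss⇒hhhhhAsssss⇒hhhhhhAssssss⇒hhhhhhhAsssssss⇒hhhhhhhhAssssssss⇒hhhhhhhhssssssss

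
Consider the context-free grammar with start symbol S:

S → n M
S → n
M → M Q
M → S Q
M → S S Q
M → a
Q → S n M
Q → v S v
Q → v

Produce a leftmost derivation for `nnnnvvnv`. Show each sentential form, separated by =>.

S=>nM=>nSSQ=>nnSQ=>nnnMQ=>nnnSQQ=>nnnnQQ=>nnnnvQ=>nnnnvvSv=>nnnnvvnv

S => nM   [S → n M]
nM => nSSQ   [M → S S Q]
nSSQ => nnSQ   [S → n]
nnSQ => nnnMQ   [S → n M]
nnnMQ => nnnSQQ   [M → S Q]
nnnSQQ => nnnnQQ   [S → n]
nnnnQQ => nnnnvQ   [Q → v]
nnnnvQ => nnnnvvSv   [Q → v S v]
nnnnvvSv => nnnnvvnv   [S → n]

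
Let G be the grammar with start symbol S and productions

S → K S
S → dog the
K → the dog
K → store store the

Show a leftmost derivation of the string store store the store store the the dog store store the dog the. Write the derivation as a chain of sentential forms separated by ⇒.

S ⇒ K S ⇒ store store the S ⇒ store store the K S ⇒ store store the store store the S ⇒ store store the store store the K S ⇒ store store the store store the the dog S ⇒ store store the store store the the dog K S ⇒ store store the store store the the dog store store the S ⇒ store store the store store the the dog store store the dog the

S ⇒ K S   [S → K S]
K S ⇒ store store the S   [K → store store the]
store store the S ⇒ store store the K S   [S → K S]
store store the K S ⇒ store store the store store the S   [K → store store the]
store store the store store the S ⇒ store store the store store the K S   [S → K S]
store store the store store the K S ⇒ store store the store store the the dog S   [K → the dog]
store store the store store the the dog S ⇒ store store the store store the the dog K S   [S → K S]
store store the store store the the dog K S ⇒ store store the store store the the dog store store the S   [K → store store the]
store store the store store the the dog store store the S ⇒ store store the store store the the dog store store the dog the   [S → dog the]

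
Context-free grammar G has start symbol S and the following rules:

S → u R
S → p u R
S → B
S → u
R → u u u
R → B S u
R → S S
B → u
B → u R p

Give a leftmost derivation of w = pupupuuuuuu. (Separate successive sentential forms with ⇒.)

S ⇒ puR   [S → p u R]
puR ⇒ puSS   [R → S S]
puSS ⇒ pupuRS   [S → p u R]
pupuRS ⇒ pupuSSS   [R → S S]
pupuSSS ⇒ pupupuRSS   [S → p u R]
pupupuRSS ⇒ pupupuBSuSS   [R → B S u]
pupupuBSuSS ⇒ pupupuuSuSS   [B → u]
pupupuuSuSS ⇒ pupupuuuuSS   [S → u]
pupupuuuuSS ⇒ pupupuuuuuS   [S → u]
pupupuuuuuS ⇒ pupupuuuuuu   [S → u]

S ⇒ puR ⇒ puSS ⇒ pupuRS ⇒ pupuSSS ⇒ pupupuRSS ⇒ pupupuBSuSS ⇒ pupupuuSuSS ⇒ pupupuuuuSS ⇒ pupupuuuuuS ⇒ pupupuuuuuu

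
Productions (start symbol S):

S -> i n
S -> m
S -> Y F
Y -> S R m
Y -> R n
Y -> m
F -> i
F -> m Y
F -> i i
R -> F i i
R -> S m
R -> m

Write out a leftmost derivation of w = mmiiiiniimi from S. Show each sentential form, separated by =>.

S => YF => SRmF => mRmF => mFiimF => mmYiimF => mmRniimF => mmFiiniimF => mmiiiiniimF => mmiiiiniimi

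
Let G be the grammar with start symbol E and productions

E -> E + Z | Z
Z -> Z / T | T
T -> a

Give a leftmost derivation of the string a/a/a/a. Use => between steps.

E => Z => Z/T => Z/T/T => Z/T/T/T => T/T/T/T => a/T/T/T => a/a/T/T => a/a/a/T => a/a/a/a

E => Z   [E -> Z]
Z => Z/T   [Z -> Z / T]
Z/T => Z/T/T   [Z -> Z / T]
Z/T/T => Z/T/T/T   [Z -> Z / T]
Z/T/T/T => T/T/T/T   [Z -> T]
T/T/T/T => a/T/T/T   [T -> a]
a/T/T/T => a/a/T/T   [T -> a]
a/a/T/T => a/a/a/T   [T -> a]
a/a/a/T => a/a/a/a   [T -> a]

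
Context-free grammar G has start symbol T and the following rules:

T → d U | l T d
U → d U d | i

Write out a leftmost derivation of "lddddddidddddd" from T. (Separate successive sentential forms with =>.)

T => lTd => ldUd => lddUdd => ldddUddd => lddddUdddd => ldddddUddddd => lddddddUdddddd => lddddddidddddd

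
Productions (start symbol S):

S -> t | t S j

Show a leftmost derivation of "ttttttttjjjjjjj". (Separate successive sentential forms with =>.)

S => tSj => ttSjj => tttSjjj => ttttSjjjj => tttttSjjjjj => ttttttSjjjjjj => tttttttSjjjjjjj => ttttttttjjjjjjj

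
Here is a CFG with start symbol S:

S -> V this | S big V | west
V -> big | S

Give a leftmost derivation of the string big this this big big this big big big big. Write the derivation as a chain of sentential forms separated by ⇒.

S ⇒ S big V ⇒ S big V big V ⇒ V this big V big V ⇒ S this big V big V ⇒ S big V this big V big V ⇒ V this big V this big V big V ⇒ S this big V this big V big V ⇒ V this this big V this big V big V ⇒ big this this big V this big V big V ⇒ big this this big big this big V big V ⇒ big this this big big this big big big V ⇒ big this this big big this big big big big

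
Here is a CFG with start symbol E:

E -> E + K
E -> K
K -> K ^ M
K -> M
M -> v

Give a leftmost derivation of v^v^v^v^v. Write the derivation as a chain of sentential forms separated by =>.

E => K   [E -> K]
K => K^M   [K -> K ^ M]
K^M => K^M^M   [K -> K ^ M]
K^M^M => K^M^M^M   [K -> K ^ M]
K^M^M^M => K^M^M^M^M   [K -> K ^ M]
K^M^M^M^M => M^M^M^M^M   [K -> M]
M^M^M^M^M => v^M^M^M^M   [M -> v]
v^M^M^M^M => v^v^M^M^M   [M -> v]
v^v^M^M^M => v^v^v^M^M   [M -> v]
v^v^v^M^M => v^v^v^v^M   [M -> v]
v^v^v^v^M => v^v^v^v^v   [M -> v]

E => K => K^M => K^M^M => K^M^M^M => K^M^M^M^M => M^M^M^M^M => v^M^M^M^M => v^v^M^M^M => v^v^v^M^M => v^v^v^v^M => v^v^v^v^v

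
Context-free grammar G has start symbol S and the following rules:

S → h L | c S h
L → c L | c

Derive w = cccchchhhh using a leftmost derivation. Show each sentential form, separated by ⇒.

S⇒cSh⇒ccShh⇒cccShhh⇒ccccShhhh⇒cccchLhhhh⇒cccchchhhh

S ⇒ cSh   [S → c S h]
cSh ⇒ ccShh   [S → c S h]
ccShh ⇒ cccShhh   [S → c S h]
cccShhh ⇒ ccccShhhh   [S → c S h]
ccccShhhh ⇒ cccchLhhhh   [S → h L]
cccchLhhhh ⇒ cccchchhhh   [L → c]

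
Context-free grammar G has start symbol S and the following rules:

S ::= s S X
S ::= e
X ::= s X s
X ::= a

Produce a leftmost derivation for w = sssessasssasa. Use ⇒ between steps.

S⇒sSX⇒ssSXX⇒sssSXXX⇒ssseXXX⇒sssesXsXX⇒sssessXssXX⇒sssessassXX⇒sssessasssXsX⇒sssessasssasX⇒sssessasssasa

S ⇒ sSX   [S ::= s S X]
sSX ⇒ ssSXX   [S ::= s S X]
ssSXX ⇒ sssSXXX   [S ::= s S X]
sssSXXX ⇒ ssseXXX   [S ::= e]
ssseXXX ⇒ sssesXsXX   [X ::= s X s]
sssesXsXX ⇒ sssessXssXX   [X ::= s X s]
sssessXssXX ⇒ sssessassXX   [X ::= a]
sssessassXX ⇒ sssessasssXsX   [X ::= s X s]
sssessasssXsX ⇒ sssessasssasX   [X ::= a]
sssessasssasX ⇒ sssessasssasa   [X ::= a]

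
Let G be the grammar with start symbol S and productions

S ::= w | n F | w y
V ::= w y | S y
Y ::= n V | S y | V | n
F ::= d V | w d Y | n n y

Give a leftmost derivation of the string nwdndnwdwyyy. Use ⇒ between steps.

S⇒nF⇒nwdY⇒nwdSy⇒nwdnFy⇒nwdndVy⇒nwdndSyy⇒nwdndnFyy⇒nwdndnwdYyy⇒nwdndnwdSyyy⇒nwdndnwdwyyy

S ⇒ nF   [S ::= n F]
nF ⇒ nwdY   [F ::= w d Y]
nwdY ⇒ nwdSy   [Y ::= S y]
nwdSy ⇒ nwdnFy   [S ::= n F]
nwdnFy ⇒ nwdndVy   [F ::= d V]
nwdndVy ⇒ nwdndSyy   [V ::= S y]
nwdndSyy ⇒ nwdndnFyy   [S ::= n F]
nwdndnFyy ⇒ nwdndnwdYyy   [F ::= w d Y]
nwdndnwdYyy ⇒ nwdndnwdSyyy   [Y ::= S y]
nwdndnwdSyyy ⇒ nwdndnwdwyyy   [S ::= w]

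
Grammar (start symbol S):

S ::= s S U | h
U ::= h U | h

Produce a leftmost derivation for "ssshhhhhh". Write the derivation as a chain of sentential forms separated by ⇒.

S ⇒ sSU   [S ::= s S U]
sSU ⇒ ssSUU   [S ::= s S U]
ssSUU ⇒ sssSUUU   [S ::= s S U]
sssSUUU ⇒ ssshUUU   [S ::= h]
ssshUUU ⇒ ssshhUUU   [U ::= h U]
ssshhUUU ⇒ ssshhhUUU   [U ::= h U]
ssshhhUUU ⇒ ssshhhhUU   [U ::= h]
ssshhhhUU ⇒ ssshhhhhU   [U ::= h]
ssshhhhhU ⇒ ssshhhhhh   [U ::= h]

S ⇒ sSU ⇒ ssSUU ⇒ sssSUUU ⇒ ssshUUU ⇒ ssshhUUU ⇒ ssshhhUUU ⇒ ssshhhhUU ⇒ ssshhhhhU ⇒ ssshhhhhh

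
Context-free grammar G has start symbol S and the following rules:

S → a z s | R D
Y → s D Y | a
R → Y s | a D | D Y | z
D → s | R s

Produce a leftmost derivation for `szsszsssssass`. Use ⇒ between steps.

S ⇒ RD ⇒ YsD ⇒ sDYsD ⇒ sRsYsD ⇒ szsYsD ⇒ szssDYsD ⇒ szssRsYsD ⇒ szsszsYsD ⇒ szsszssDYsD ⇒ szsszsssYsD ⇒ szsszssssDYsD ⇒ szsszsssssYsD ⇒ szsszsssssasD ⇒ szsszsssssass

S ⇒ RD   [S → R D]
RD ⇒ YsD   [R → Y s]
YsD ⇒ sDYsD   [Y → s D Y]
sDYsD ⇒ sRsYsD   [D → R s]
sRsYsD ⇒ szsYsD   [R → z]
szsYsD ⇒ szssDYsD   [Y → s D Y]
szssDYsD ⇒ szssRsYsD   [D → R s]
szssRsYsD ⇒ szsszsYsD   [R → z]
szsszsYsD ⇒ szsszssDYsD   [Y → s D Y]
szsszssDYsD ⇒ szsszsssYsD   [D → s]
szsszsssYsD ⇒ szsszssssDYsD   [Y → s D Y]
szsszssssDYsD ⇒ szsszsssssYsD   [D → s]
szsszsssssYsD ⇒ szsszsssssasD   [Y → a]
szsszsssssasD ⇒ szsszsssssass   [D → s]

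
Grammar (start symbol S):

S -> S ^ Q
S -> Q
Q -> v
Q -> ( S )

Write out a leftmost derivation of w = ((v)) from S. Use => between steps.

S => Q   [S -> Q]
Q => (S)   [Q -> ( S )]
(S) => (Q)   [S -> Q]
(Q) => ((S))   [Q -> ( S )]
((S)) => ((Q))   [S -> Q]
((Q)) => ((v))   [Q -> v]

S=>Q=>(S)=>(Q)=>((S))=>((Q))=>((v))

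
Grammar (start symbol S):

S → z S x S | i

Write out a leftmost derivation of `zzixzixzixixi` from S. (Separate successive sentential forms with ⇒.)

S ⇒ zSxS ⇒ zzSxSxS ⇒ zzixSxS ⇒ zzixzSxSxS ⇒ zzixzixSxS ⇒ zzixzixzSxSxS ⇒ zzixzixzixSxS ⇒ zzixzixzixixS ⇒ zzixzixzixixi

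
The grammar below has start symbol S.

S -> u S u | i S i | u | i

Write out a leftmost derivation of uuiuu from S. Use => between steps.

S => uSu => uuSuu => uuiuu

S => uSu   [S -> u S u]
uSu => uuSuu   [S -> u S u]
uuSuu => uuiuu   [S -> i]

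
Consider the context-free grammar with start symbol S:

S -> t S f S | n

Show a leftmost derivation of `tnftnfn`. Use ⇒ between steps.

S ⇒ tSfS   [S -> t S f S]
tSfS ⇒ tnfS   [S -> n]
tnfS ⇒ tnftSfS   [S -> t S f S]
tnftSfS ⇒ tnftnfS   [S -> n]
tnftnfS ⇒ tnftnfn   [S -> n]

S ⇒ tSfS ⇒ tnfS ⇒ tnftSfS ⇒ tnftnfS ⇒ tnftnfn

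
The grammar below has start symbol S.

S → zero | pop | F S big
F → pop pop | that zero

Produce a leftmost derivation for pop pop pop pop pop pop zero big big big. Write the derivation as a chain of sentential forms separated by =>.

S => F S big => pop pop S big => pop pop F S big big => pop pop pop pop S big big => pop pop pop pop F S big big big => pop pop pop pop pop pop S big big big => pop pop pop pop pop pop zero big big big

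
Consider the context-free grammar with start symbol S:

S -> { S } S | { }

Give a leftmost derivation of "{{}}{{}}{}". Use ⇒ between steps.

S ⇒ {S}S ⇒ {{}}S ⇒ {{}}{S}S ⇒ {{}}{{}}S ⇒ {{}}{{}}{}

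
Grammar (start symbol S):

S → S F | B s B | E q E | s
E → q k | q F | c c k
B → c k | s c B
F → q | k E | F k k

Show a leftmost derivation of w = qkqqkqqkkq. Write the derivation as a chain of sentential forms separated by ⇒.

S ⇒ SF ⇒ EqEF ⇒ qkqEF ⇒ qkqqFF ⇒ qkqqkEF ⇒ qkqqkqFF ⇒ qkqqkqFkkF ⇒ qkqqkqqkkF ⇒ qkqqkqqkkq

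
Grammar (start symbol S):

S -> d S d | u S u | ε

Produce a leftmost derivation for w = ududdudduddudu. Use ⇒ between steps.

S ⇒ uSu ⇒ udSdu ⇒ uduSudu ⇒ ududSdudu ⇒ ududdSddudu ⇒ ududduSuddudu ⇒ ududdudSduddudu ⇒ ududdudduddudu

S ⇒ uSu   [S -> u S u]
uSu ⇒ udSdu   [S -> d S d]
udSdu ⇒ uduSudu   [S -> u S u]
uduSudu ⇒ ududSdudu   [S -> d S d]
ududSdudu ⇒ ududdSddudu   [S -> d S d]
ududdSddudu ⇒ ududduSuddudu   [S -> u S u]
ududduSuddudu ⇒ ududdudSduddudu   [S -> d S d]
ududdudSduddudu ⇒ ududdudduddudu   [S -> ε]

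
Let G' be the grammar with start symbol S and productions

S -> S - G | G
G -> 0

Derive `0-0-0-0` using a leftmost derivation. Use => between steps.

S => S-G => S-G-G => S-G-G-G => G-G-G-G => 0-G-G-G => 0-0-G-G => 0-0-0-G => 0-0-0-0

S => S-G   [S -> S - G]
S-G => S-G-G   [S -> S - G]
S-G-G => S-G-G-G   [S -> S - G]
S-G-G-G => G-G-G-G   [S -> G]
G-G-G-G => 0-G-G-G   [G -> 0]
0-G-G-G => 0-0-G-G   [G -> 0]
0-0-G-G => 0-0-0-G   [G -> 0]
0-0-0-G => 0-0-0-0   [G -> 0]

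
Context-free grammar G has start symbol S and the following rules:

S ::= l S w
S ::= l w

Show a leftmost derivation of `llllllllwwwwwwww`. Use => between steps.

S => lSw => llSww => lllSwww => llllSwwww => lllllSwwwww => llllllSwwwwww => lllllllSwwwwwww => llllllllwwwwwwww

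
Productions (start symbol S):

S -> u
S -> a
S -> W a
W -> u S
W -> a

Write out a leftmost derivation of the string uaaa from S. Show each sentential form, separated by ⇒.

S ⇒ Wa ⇒ uSa ⇒ uWaa ⇒ uaaa

S ⇒ Wa   [S -> W a]
Wa ⇒ uSa   [W -> u S]
uSa ⇒ uWaa   [S -> W a]
uWaa ⇒ uaaa   [W -> a]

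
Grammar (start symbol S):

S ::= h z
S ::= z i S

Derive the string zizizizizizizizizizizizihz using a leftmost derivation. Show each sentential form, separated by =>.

S => ziS => ziziS => ziziziS => ziziziziS => ziziziziziS => ziziziziziziS => ziziziziziziziS => ziziziziziziziziS => ziziziziziziziziziS => ziziziziziziziziziziS => ziziziziziziziziziziziS => ziziziziziziziziziziziziS => zizizizizizizizizizizizihz

S => ziS   [S ::= z i S]
ziS => ziziS   [S ::= z i S]
ziziS => ziziziS   [S ::= z i S]
ziziziS => ziziziziS   [S ::= z i S]
ziziziziS => ziziziziziS   [S ::= z i S]
ziziziziziS => ziziziziziziS   [S ::= z i S]
ziziziziziziS => ziziziziziziziS   [S ::= z i S]
ziziziziziziziS => ziziziziziziziziS   [S ::= z i S]
ziziziziziziziziS => ziziziziziziziziziS   [S ::= z i S]
ziziziziziziziziziS => ziziziziziziziziziziS   [S ::= z i S]
ziziziziziziziziziziS => ziziziziziziziziziziziS   [S ::= z i S]
ziziziziziziziziziziziS => ziziziziziziziziziziziziS   [S ::= z i S]
ziziziziziziziziziziziziS => zizizizizizizizizizizizihz   [S ::= h z]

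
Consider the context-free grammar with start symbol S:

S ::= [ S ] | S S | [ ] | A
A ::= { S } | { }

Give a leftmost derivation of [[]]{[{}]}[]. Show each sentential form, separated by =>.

S => SS => SSS => [S]SS => [[]]SS => [[]]AS => [[]]{S}S => [[]]{[S]}S => [[]]{[A]}S => [[]]{[{}]}S => [[]]{[{}]}[]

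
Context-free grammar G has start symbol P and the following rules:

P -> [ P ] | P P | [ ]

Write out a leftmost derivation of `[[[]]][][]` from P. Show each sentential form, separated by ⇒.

P ⇒ PP   [P -> P P]
PP ⇒ PPP   [P -> P P]
PPP ⇒ [P]PP   [P -> [ P ]]
[P]PP ⇒ [[P]]PP   [P -> [ P ]]
[[P]]PP ⇒ [[[]]]PP   [P -> [ ]]
[[[]]]PP ⇒ [[[]]][]P   [P -> [ ]]
[[[]]][]P ⇒ [[[]]][][]   [P -> [ ]]

P⇒PP⇒PPP⇒[P]PP⇒[[P]]PP⇒[[[]]]PP⇒[[[]]][]P⇒[[[]]][][]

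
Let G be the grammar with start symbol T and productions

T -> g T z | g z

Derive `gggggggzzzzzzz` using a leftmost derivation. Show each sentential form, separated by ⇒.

T ⇒ gTz ⇒ ggTzz ⇒ gggTzzz ⇒ ggggTzzzz ⇒ gggggTzzzzz ⇒ ggggggTzzzzzz ⇒ gggggggzzzzzzz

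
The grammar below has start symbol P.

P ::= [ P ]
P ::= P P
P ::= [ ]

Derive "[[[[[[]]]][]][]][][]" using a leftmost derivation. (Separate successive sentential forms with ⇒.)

P ⇒ PP   [P ::= P P]
PP ⇒ PPP   [P ::= P P]
PPP ⇒ [P]PP   [P ::= [ P ]]
[P]PP ⇒ [PP]PP   [P ::= P P]
[PP]PP ⇒ [[P]P]PP   [P ::= [ P ]]
[[P]P]PP ⇒ [[PP]P]PP   [P ::= P P]
[[PP]P]PP ⇒ [[[P]P]P]PP   [P ::= [ P ]]
[[[P]P]P]PP ⇒ [[[[P]]P]P]PP   [P ::= [ P ]]
[[[[P]]P]P]PP ⇒ [[[[[P]]]P]P]PP   [P ::= [ P ]]
[[[[[P]]]P]P]PP ⇒ [[[[[[]]]]P]P]PP   [P ::= [ ]]
[[[[[[]]]]P]P]PP ⇒ [[[[[[]]]][]]P]PP   [P ::= [ ]]
[[[[[[]]]][]]P]PP ⇒ [[[[[[]]]][]][]]PP   [P ::= [ ]]
[[[[[[]]]][]][]]PP ⇒ [[[[[[]]]][]][]][]P   [P ::= [ ]]
[[[[[[]]]][]][]][]P ⇒ [[[[[[]]]][]][]][][]   [P ::= [ ]]

P ⇒ PP ⇒ PPP ⇒ [P]PP ⇒ [PP]PP ⇒ [[P]P]PP ⇒ [[PP]P]PP ⇒ [[[P]P]P]PP ⇒ [[[[P]]P]P]PP ⇒ [[[[[P]]]P]P]PP ⇒ [[[[[[]]]]P]P]PP ⇒ [[[[[[]]]][]]P]PP ⇒ [[[[[[]]]][]][]]PP ⇒ [[[[[[]]]][]][]][]P ⇒ [[[[[[]]]][]][]][][]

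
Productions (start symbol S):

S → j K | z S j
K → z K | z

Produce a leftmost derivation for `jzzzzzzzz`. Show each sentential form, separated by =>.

S => jK => jzK => jzzK => jzzzK => jzzzzK => jzzzzzK => jzzzzzzK => jzzzzzzzK => jzzzzzzzz

S => jK   [S → j K]
jK => jzK   [K → z K]
jzK => jzzK   [K → z K]
jzzK => jzzzK   [K → z K]
jzzzK => jzzzzK   [K → z K]
jzzzzK => jzzzzzK   [K → z K]
jzzzzzK => jzzzzzzK   [K → z K]
jzzzzzzK => jzzzzzzzK   [K → z K]
jzzzzzzzK => jzzzzzzzz   [K → z]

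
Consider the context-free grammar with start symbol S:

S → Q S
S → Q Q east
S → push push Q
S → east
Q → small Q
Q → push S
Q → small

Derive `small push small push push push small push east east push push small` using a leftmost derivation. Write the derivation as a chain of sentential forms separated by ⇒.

S ⇒ Q S ⇒ small Q S ⇒ small push S S ⇒ small push Q S S ⇒ small push small Q S S ⇒ small push small push S S S ⇒ small push small push push push Q S S ⇒ small push small push push push small Q S S ⇒ small push small push push push small push S S S ⇒ small push small push push push small push east S S ⇒ small push small push push push small push east east S ⇒ small push small push push push small push east east push push Q ⇒ small push small push push push small push east east push push small

S ⇒ Q S   [S → Q S]
Q S ⇒ small Q S   [Q → small Q]
small Q S ⇒ small push S S   [Q → push S]
small push S S ⇒ small push Q S S   [S → Q S]
small push Q S S ⇒ small push small Q S S   [Q → small Q]
small push small Q S S ⇒ small push small push S S S   [Q → push S]
small push small push S S S ⇒ small push small push push push Q S S   [S → push push Q]
small push small push push push Q S S ⇒ small push small push push push small Q S S   [Q → small Q]
small push small push push push small Q S S ⇒ small push small push push push small push S S S   [Q → push S]
small push small push push push small push S S S ⇒ small push small push push push small push east S S   [S → east]
small push small push push push small push east S S ⇒ small push small push push push small push east east S   [S → east]
small push small push push push small push east east S ⇒ small push small push push push small push east east push push Q   [S → push push Q]
small push small push push push small push east east push push Q ⇒ small push small push push push small push east east push push small   [Q → small]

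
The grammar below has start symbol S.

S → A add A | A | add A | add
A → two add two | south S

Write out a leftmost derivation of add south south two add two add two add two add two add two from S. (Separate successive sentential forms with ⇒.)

S ⇒ add A   [S → add A]
add A ⇒ add south S   [A → south S]
add south S ⇒ add south A add A   [S → A add A]
add south A add A ⇒ add south south S add A   [A → south S]
add south south S add A ⇒ add south south A add A add A   [S → A add A]
add south south A add A add A ⇒ add south south two add two add A add A   [A → two add two]
add south south two add two add A add A ⇒ add south south two add two add two add two add A   [A → two add two]
add south south two add two add two add two add A ⇒ add south south two add two add two add two add two add two   [A → two add two]

S ⇒ add A ⇒ add south S ⇒ add south A add A ⇒ add south south S add A ⇒ add south south A add A add A ⇒ add south south two add two add A add A ⇒ add south south two add two add two add two add A ⇒ add south south two add two add two add two add two add two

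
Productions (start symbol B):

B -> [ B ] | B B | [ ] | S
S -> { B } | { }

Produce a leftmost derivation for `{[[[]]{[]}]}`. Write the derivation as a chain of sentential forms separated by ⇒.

B ⇒ S   [B -> S]
S ⇒ {B}   [S -> { B }]
{B} ⇒ {[B]}   [B -> [ B ]]
{[B]} ⇒ {[BB]}   [B -> B B]
{[BB]} ⇒ {[[B]B]}   [B -> [ B ]]
{[[B]B]} ⇒ {[[[]]B]}   [B -> [ ]]
{[[[]]B]} ⇒ {[[[]]S]}   [B -> S]
{[[[]]S]} ⇒ {[[[]]{B}]}   [S -> { B }]
{[[[]]{B}]} ⇒ {[[[]]{[]}]}   [B -> [ ]]

B ⇒ S ⇒ {B} ⇒ {[B]} ⇒ {[BB]} ⇒ {[[B]B]} ⇒ {[[[]]B]} ⇒ {[[[]]S]} ⇒ {[[[]]{B}]} ⇒ {[[[]]{[]}]}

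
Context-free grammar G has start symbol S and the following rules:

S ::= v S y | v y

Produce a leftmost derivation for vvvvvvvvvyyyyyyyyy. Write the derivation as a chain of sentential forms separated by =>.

S=>vSy=>vvSyy=>vvvSyyy=>vvvvSyyyy=>vvvvvSyyyyy=>vvvvvvSyyyyyy=>vvvvvvvSyyyyyyy=>vvvvvvvvSyyyyyyyy=>vvvvvvvvvyyyyyyyyy

S => vSy   [S ::= v S y]
vSy => vvSyy   [S ::= v S y]
vvSyy => vvvSyyy   [S ::= v S y]
vvvSyyy => vvvvSyyyy   [S ::= v S y]
vvvvSyyyy => vvvvvSyyyyy   [S ::= v S y]
vvvvvSyyyyy => vvvvvvSyyyyyy   [S ::= v S y]
vvvvvvSyyyyyy => vvvvvvvSyyyyyyy   [S ::= v S y]
vvvvvvvSyyyyyyy => vvvvvvvvSyyyyyyyy   [S ::= v S y]
vvvvvvvvSyyyyyyyy => vvvvvvvvvyyyyyyyyy   [S ::= v y]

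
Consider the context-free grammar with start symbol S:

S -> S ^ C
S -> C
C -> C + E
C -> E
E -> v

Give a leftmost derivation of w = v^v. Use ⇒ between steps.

S ⇒ S^C ⇒ C^C ⇒ E^C ⇒ v^C ⇒ v^E ⇒ v^v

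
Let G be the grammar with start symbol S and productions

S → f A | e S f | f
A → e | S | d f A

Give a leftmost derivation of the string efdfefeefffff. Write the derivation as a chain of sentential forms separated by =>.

S => eSf => efAf => efdfAf => efdfSf => efdfeSff => efdfefAff => efdfefSff => efdfefeSfff => efdfefeeSffff => efdfefeefffff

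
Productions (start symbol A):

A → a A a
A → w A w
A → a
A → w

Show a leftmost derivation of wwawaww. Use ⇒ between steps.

A ⇒ wAw ⇒ wwAww ⇒ wwaAaww ⇒ wwawaww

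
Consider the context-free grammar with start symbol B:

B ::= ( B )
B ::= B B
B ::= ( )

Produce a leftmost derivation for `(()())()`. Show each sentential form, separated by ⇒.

B ⇒ BB ⇒ (B)B ⇒ (BB)B ⇒ (()B)B ⇒ (()())B ⇒ (()())()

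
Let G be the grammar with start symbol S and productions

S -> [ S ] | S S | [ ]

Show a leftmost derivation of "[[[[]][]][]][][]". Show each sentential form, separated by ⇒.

S ⇒ SS ⇒ SSS ⇒ [S]SS ⇒ [SS]SS ⇒ [[S]S]SS ⇒ [[SS]S]SS ⇒ [[[S]S]S]SS ⇒ [[[[]]S]S]SS ⇒ [[[[]][]]S]SS ⇒ [[[[]][]][]]SS ⇒ [[[[]][]][]][]S ⇒ [[[[]][]][]][][]

S ⇒ SS   [S -> S S]
SS ⇒ SSS   [S -> S S]
SSS ⇒ [S]SS   [S -> [ S ]]
[S]SS ⇒ [SS]SS   [S -> S S]
[SS]SS ⇒ [[S]S]SS   [S -> [ S ]]
[[S]S]SS ⇒ [[SS]S]SS   [S -> S S]
[[SS]S]SS ⇒ [[[S]S]S]SS   [S -> [ S ]]
[[[S]S]S]SS ⇒ [[[[]]S]S]SS   [S -> [ ]]
[[[[]]S]S]SS ⇒ [[[[]][]]S]SS   [S -> [ ]]
[[[[]][]]S]SS ⇒ [[[[]][]][]]SS   [S -> [ ]]
[[[[]][]][]]SS ⇒ [[[[]][]][]][]S   [S -> [ ]]
[[[[]][]][]][]S ⇒ [[[[]][]][]][][]   [S -> [ ]]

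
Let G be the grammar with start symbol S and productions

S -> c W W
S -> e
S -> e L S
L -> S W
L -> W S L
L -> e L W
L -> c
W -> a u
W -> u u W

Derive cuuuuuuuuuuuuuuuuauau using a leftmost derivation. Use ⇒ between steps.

S ⇒ cWW   [S -> c W W]
cWW ⇒ cuuWW   [W -> u u W]
cuuWW ⇒ cuuuuWW   [W -> u u W]
cuuuuWW ⇒ cuuuuuuWW   [W -> u u W]
cuuuuuuWW ⇒ cuuuuuuuuWW   [W -> u u W]
cuuuuuuuuWW ⇒ cuuuuuuuuuuWW   [W -> u u W]
cuuuuuuuuuuWW ⇒ cuuuuuuuuuuuuWW   [W -> u u W]
cuuuuuuuuuuuuWW ⇒ cuuuuuuuuuuuuuuWW   [W -> u u W]
cuuuuuuuuuuuuuuWW ⇒ cuuuuuuuuuuuuuuuuWW   [W -> u u W]
cuuuuuuuuuuuuuuuuWW ⇒ cuuuuuuuuuuuuuuuuauW   [W -> a u]
cuuuuuuuuuuuuuuuuauW ⇒ cuuuuuuuuuuuuuuuuauau   [W -> a u]

S ⇒ cWW ⇒ cuuWW ⇒ cuuuuWW ⇒ cuuuuuuWW ⇒ cuuuuuuuuWW ⇒ cuuuuuuuuuuWW ⇒ cuuuuuuuuuuuuWW ⇒ cuuuuuuuuuuuuuuWW ⇒ cuuuuuuuuuuuuuuuuWW ⇒ cuuuuuuuuuuuuuuuuauW ⇒ cuuuuuuuuuuuuuuuuauau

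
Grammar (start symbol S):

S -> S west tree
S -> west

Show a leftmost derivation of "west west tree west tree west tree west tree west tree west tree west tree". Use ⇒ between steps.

S ⇒ S west tree ⇒ S west tree west tree ⇒ S west tree west tree west tree ⇒ S west tree west tree west tree west tree ⇒ S west tree west tree west tree west tree west tree ⇒ S west tree west tree west tree west tree west tree west tree ⇒ S west tree west tree west tree west tree west tree west tree west tree ⇒ west west tree west tree west tree west tree west tree west tree west tree

S ⇒ S west tree   [S -> S west tree]
S west tree ⇒ S west tree west tree   [S -> S west tree]
S west tree west tree ⇒ S west tree west tree west tree   [S -> S west tree]
S west tree west tree west tree ⇒ S west tree west tree west tree west tree   [S -> S west tree]
S west tree west tree west tree west tree ⇒ S west tree west tree west tree west tree west tree   [S -> S west tree]
S west tree west tree west tree west tree west tree ⇒ S west tree west tree west tree west tree west tree west tree   [S -> S west tree]
S west tree west tree west tree west tree west tree west tree ⇒ S west tree west tree west tree west tree west tree west tree west tree   [S -> S west tree]
S west tree west tree west tree west tree west tree west tree west tree ⇒ west west tree west tree west tree west tree west tree west tree west tree   [S -> west]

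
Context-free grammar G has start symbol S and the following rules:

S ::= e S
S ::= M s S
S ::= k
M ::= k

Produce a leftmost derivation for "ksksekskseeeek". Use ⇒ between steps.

S ⇒ MsS ⇒ ksS ⇒ ksMsS ⇒ ksksS ⇒ kskseS ⇒ kskseMsS ⇒ kskseksS ⇒ kskseksMsS ⇒ kskseksksS ⇒ ksksekskseS ⇒ ksksekskseeS ⇒ ksksekskseeeS ⇒ ksksekskseeeeS ⇒ ksksekskseeeek

S ⇒ MsS   [S ::= M s S]
MsS ⇒ ksS   [M ::= k]
ksS ⇒ ksMsS   [S ::= M s S]
ksMsS ⇒ ksksS   [M ::= k]
ksksS ⇒ kskseS   [S ::= e S]
kskseS ⇒ kskseMsS   [S ::= M s S]
kskseMsS ⇒ kskseksS   [M ::= k]
kskseksS ⇒ kskseksMsS   [S ::= M s S]
kskseksMsS ⇒ kskseksksS   [M ::= k]
kskseksksS ⇒ ksksekskseS   [S ::= e S]
ksksekskseS ⇒ ksksekskseeS   [S ::= e S]
ksksekskseeS ⇒ ksksekskseeeS   [S ::= e S]
ksksekskseeeS ⇒ ksksekskseeeeS   [S ::= e S]
ksksekskseeeeS ⇒ ksksekskseeeek   [S ::= k]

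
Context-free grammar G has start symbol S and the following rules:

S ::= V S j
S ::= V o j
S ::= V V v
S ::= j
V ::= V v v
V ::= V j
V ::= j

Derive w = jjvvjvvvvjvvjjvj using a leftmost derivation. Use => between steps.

S => VSj   [S ::= V S j]
VSj => VvvSj   [V ::= V v v]
VvvSj => VvvvvSj   [V ::= V v v]
VvvvvSj => VjvvvvSj   [V ::= V j]
VjvvvvSj => VvvjvvvvSj   [V ::= V v v]
VvvjvvvvSj => VjvvjvvvvSj   [V ::= V j]
VjvvjvvvvSj => jjvvjvvvvSj   [V ::= j]
jjvvjvvvvSj => jjvvjvvvvVVvj   [S ::= V V v]
jjvvjvvvvVVvj => jjvvjvvvvVjVvj   [V ::= V j]
jjvvjvvvvVjVvj => jjvvjvvvvVvvjVvj   [V ::= V v v]
jjvvjvvvvVvvjVvj => jjvvjvvvvjvvjVvj   [V ::= j]
jjvvjvvvvjvvjVvj => jjvvjvvvvjvvjjvj   [V ::= j]

S=>VSj=>VvvSj=>VvvvvSj=>VjvvvvSj=>VvvjvvvvSj=>VjvvjvvvvSj=>jjvvjvvvvSj=>jjvvjvvvvVVvj=>jjvvjvvvvVjVvj=>jjvvjvvvvVvvjVvj=>jjvvjvvvvjvvjVvj=>jjvvjvvvvjvvjjvj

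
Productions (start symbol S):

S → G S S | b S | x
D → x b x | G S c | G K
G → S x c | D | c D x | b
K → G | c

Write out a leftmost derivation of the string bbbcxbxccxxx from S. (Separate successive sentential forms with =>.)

S => bS => bbS => bbbS => bbbGSS => bbbcDxSS => bbbcGKxSS => bbbcDKxSS => bbbcGKKxSS => bbbcDKKxSS => bbbcxbxKKxSS => bbbcxbxcKxSS => bbbcxbxccxSS => bbbcxbxccxxS => bbbcxbxccxxx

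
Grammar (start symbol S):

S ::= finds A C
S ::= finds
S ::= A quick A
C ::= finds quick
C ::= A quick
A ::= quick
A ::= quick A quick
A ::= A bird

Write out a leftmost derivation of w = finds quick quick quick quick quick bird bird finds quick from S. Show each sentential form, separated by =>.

S => finds A C   [S ::= finds A C]
finds A C => finds A bird C   [A ::= A bird]
finds A bird C => finds A bird bird C   [A ::= A bird]
finds A bird bird C => finds quick A quick bird bird C   [A ::= quick A quick]
finds quick A quick bird bird C => finds quick quick A quick quick bird bird C   [A ::= quick A quick]
finds quick quick A quick quick bird bird C => finds quick quick quick quick quick bird bird C   [A ::= quick]
finds quick quick quick quick quick bird bird C => finds quick quick quick quick quick bird bird finds quick   [C ::= finds quick]

S => finds A C => finds A bird C => finds A bird bird C => finds quick A quick bird bird C => finds quick quick A quick quick bird bird C => finds quick quick quick quick quick bird bird C => finds quick quick quick quick quick bird bird finds quick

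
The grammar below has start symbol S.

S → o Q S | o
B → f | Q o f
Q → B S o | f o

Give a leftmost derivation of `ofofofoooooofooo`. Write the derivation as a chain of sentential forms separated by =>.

S => oQS   [S → o Q S]
oQS => oBSoS   [Q → B S o]
oBSoS => oQofSoS   [B → Q o f]
oQofSoS => oBSoofSoS   [Q → B S o]
oBSoofSoS => ofSoofSoS   [B → f]
ofSoofSoS => ofoQSoofSoS   [S → o Q S]
ofoQSoofSoS => ofoBSoSoofSoS   [Q → B S o]
ofoBSoSoofSoS => ofofSoSoofSoS   [B → f]
ofofSoSoofSoS => ofofoQSoSoofSoS   [S → o Q S]
ofofoQSoSoofSoS => ofofofoSoSoofSoS   [Q → f o]
ofofofoSoSoofSoS => ofofofoooSoofSoS   [S → o]
ofofofoooSoofSoS => ofofofoooooofSoS   [S → o]
ofofofoooooofSoS => ofofofoooooofooS   [S → o]
ofofofoooooofooS => ofofofoooooofooo   [S → o]

S => oQS => oBSoS => oQofSoS => oBSoofSoS => ofSoofSoS => ofoQSoofSoS => ofoBSoSoofSoS => ofofSoSoofSoS => ofofoQSoSoofSoS => ofofofoSoSoofSoS => ofofofoooSoofSoS => ofofofoooooofSoS => ofofofoooooofooS => ofofofoooooofooo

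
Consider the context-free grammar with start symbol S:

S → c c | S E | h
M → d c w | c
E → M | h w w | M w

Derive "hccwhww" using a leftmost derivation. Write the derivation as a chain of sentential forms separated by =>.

S=>SE=>SEE=>SEEE=>hEEE=>hMEE=>hcEE=>hcMwE=>hccwE=>hccwhww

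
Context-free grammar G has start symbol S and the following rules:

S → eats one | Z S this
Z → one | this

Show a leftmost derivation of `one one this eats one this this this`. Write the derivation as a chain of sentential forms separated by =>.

S => Z S this   [S → Z S this]
Z S this => one S this   [Z → one]
one S this => one Z S this this   [S → Z S this]
one Z S this this => one one S this this   [Z → one]
one one S this this => one one Z S this this this   [S → Z S this]
one one Z S this this this => one one this S this this this   [Z → this]
one one this S this this this => one one this eats one this this this   [S → eats one]

S => Z S this => one S this => one Z S this this => one one S this this => one one Z S this this this => one one this S this this this => one one this eats one this this this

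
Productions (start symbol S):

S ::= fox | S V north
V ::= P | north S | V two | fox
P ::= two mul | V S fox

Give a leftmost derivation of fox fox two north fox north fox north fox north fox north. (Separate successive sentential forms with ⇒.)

S ⇒ S V north   [S ::= S V north]
S V north ⇒ S V north V north   [S ::= S V north]
S V north V north ⇒ S V north V north V north   [S ::= S V north]
S V north V north V north ⇒ S V north V north V north V north   [S ::= S V north]
S V north V north V north V north ⇒ S V north V north V north V north V north   [S ::= S V north]
S V north V north V north V north V north ⇒ fox V north V north V north V north V north   [S ::= fox]
fox V north V north V north V north V north ⇒ fox V two north V north V north V north V north   [V ::= V two]
fox V two north V north V north V north V north ⇒ fox fox two north V north V north V north V north   [V ::= fox]
fox fox two north V north V north V north V north ⇒ fox fox two north fox north V north V north V north   [V ::= fox]
fox fox two north fox north V north V north V north ⇒ fox fox two north fox north fox north V north V north   [V ::= fox]
fox fox two north fox north fox north V north V north ⇒ fox fox two north fox north fox north fox north V north   [V ::= fox]
fox fox two north fox north fox north fox north V north ⇒ fox fox two north fox north fox north fox north fox north   [V ::= fox]

S ⇒ S V north ⇒ S V north V north ⇒ S V north V north V north ⇒ S V north V north V north V north ⇒ S V north V north V north V north V north ⇒ fox V north V north V north V north V north ⇒ fox V two north V north V north V north V north ⇒ fox fox two north V north V north V north V north ⇒ fox fox two north fox north V north V north V north ⇒ fox fox two north fox north fox north V north V north ⇒ fox fox two north fox north fox north fox north V north ⇒ fox fox two north fox north fox north fox north fox north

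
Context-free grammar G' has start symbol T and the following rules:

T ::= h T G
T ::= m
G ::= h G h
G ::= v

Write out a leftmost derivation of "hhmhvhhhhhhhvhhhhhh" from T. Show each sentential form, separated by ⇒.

T ⇒ hTG   [T ::= h T G]
hTG ⇒ hhTGG   [T ::= h T G]
hhTGG ⇒ hhmGG   [T ::= m]
hhmGG ⇒ hhmhGhG   [G ::= h G h]
hhmhGhG ⇒ hhmhvhG   [G ::= v]
hhmhvhG ⇒ hhmhvhhGh   [G ::= h G h]
hhmhvhhGh ⇒ hhmhvhhhGhh   [G ::= h G h]
hhmhvhhhGhh ⇒ hhmhvhhhhGhhh   [G ::= h G h]
hhmhvhhhhGhhh ⇒ hhmhvhhhhhGhhhh   [G ::= h G h]
hhmhvhhhhhGhhhh ⇒ hhmhvhhhhhhGhhhhh   [G ::= h G h]
hhmhvhhhhhhGhhhhh ⇒ hhmhvhhhhhhhGhhhhhh   [G ::= h G h]
hhmhvhhhhhhhGhhhhhh ⇒ hhmhvhhhhhhhvhhhhhh   [G ::= v]

T ⇒ hTG ⇒ hhTGG ⇒ hhmGG ⇒ hhmhGhG ⇒ hhmhvhG ⇒ hhmhvhhGh ⇒ hhmhvhhhGhh ⇒ hhmhvhhhhGhhh ⇒ hhmhvhhhhhGhhhh ⇒ hhmhvhhhhhhGhhhhh ⇒ hhmhvhhhhhhhGhhhhhh ⇒ hhmhvhhhhhhhvhhhhhh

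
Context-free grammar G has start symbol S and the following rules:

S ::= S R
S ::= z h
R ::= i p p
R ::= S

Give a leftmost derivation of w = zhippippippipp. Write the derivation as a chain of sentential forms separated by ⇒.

S ⇒ SR   [S ::= S R]
SR ⇒ SRR   [S ::= S R]
SRR ⇒ SRRR   [S ::= S R]
SRRR ⇒ SRRRR   [S ::= S R]
SRRRR ⇒ zhRRRR   [S ::= z h]
zhRRRR ⇒ zhippRRR   [R ::= i p p]
zhippRRR ⇒ zhippippRR   [R ::= i p p]
zhippippRR ⇒ zhippippippR   [R ::= i p p]
zhippippippR ⇒ zhippippippipp   [R ::= i p p]

S ⇒ SR ⇒ SRR ⇒ SRRR ⇒ SRRRR ⇒ zhRRRR ⇒ zhippRRR ⇒ zhippippRR ⇒ zhippippippR ⇒ zhippippippipp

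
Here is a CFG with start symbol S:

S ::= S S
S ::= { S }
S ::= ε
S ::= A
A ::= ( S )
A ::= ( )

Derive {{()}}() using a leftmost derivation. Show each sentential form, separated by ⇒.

S ⇒ SS ⇒ SSS ⇒ SSSS ⇒ {S}SSS ⇒ {{S}}SSS ⇒ {{A}}SSS ⇒ {{(S)}}SSS ⇒ {{()}}SSS ⇒ {{()}}SS ⇒ {{()}}AS ⇒ {{()}}()S ⇒ {{()}}()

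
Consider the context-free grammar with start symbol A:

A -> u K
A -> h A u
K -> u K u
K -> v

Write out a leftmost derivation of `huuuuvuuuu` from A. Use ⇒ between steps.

A ⇒ hAu   [A -> h A u]
hAu ⇒ huKu   [A -> u K]
huKu ⇒ huuKuu   [K -> u K u]
huuKuu ⇒ huuuKuuu   [K -> u K u]
huuuKuuu ⇒ huuuuKuuuu   [K -> u K u]
huuuuKuuuu ⇒ huuuuvuuuu   [K -> v]

A ⇒ hAu ⇒ huKu ⇒ huuKuu ⇒ huuuKuuu ⇒ huuuuKuuuu ⇒ huuuuvuuuu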